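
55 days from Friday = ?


Start: Friday (index 4)
(4 + 55) mod 7
= 59 mod 7
= 3
Index 3 → Thursday

Thursday


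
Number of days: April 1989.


Month: April (month 4)
April has 30 days

30 days


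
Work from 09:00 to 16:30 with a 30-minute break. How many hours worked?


7h 0m (420 minutes)

Total time = (16×60+30) - (9×60+0)
= 990 - 540 = 450 min
Minus break: 450 - 30 = 420 min
= 7h 0m


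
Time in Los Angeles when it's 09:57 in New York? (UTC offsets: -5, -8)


Time difference = UTC-8 - UTC-5 = -3 hours
New hour = (9 -3) mod 24
= 6 mod 24 = 6
Minutes unchanged → 06:57

06:57


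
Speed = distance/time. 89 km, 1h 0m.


89.0 km/h

Distance: 89 km
Time: 1 hours
Speed = 89 / 1 = 89.0 km/h


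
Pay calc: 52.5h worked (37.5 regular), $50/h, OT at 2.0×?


$3375.00

Regular: 37.5h × $50 = $1875.00
Overtime: 52.5 - 37.5 = 15.0h
OT pay: 15.0h × $50 × 2.0 = $1500.00
Total = $1875.00 + $1500.00 = $3375.00


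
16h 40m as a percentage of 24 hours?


0.6944 (69.44%)

Total minutes: 16×60 + 40 = 1000
Day = 24×60 = 1440 minutes
Fraction = 1000/1440 ≈ 0.6944
As a percentage: 1000/1440 × 100 ≈ 69.44%


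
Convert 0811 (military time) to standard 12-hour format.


Hour: 8
8 < 12 → AM

8:11 AM


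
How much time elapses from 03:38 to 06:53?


3h 15m

End time in minutes: 6×60 + 53 = 413
Start time in minutes: 3×60 + 38 = 218
Difference = 413 - 218 = 195 minutes
= 3 hours 15 minutes


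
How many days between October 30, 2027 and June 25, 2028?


From October 30, 2027 to June 25, 2028
Rest of October 2027: 31 - 30 = 1
Full months: November 30, December 31, January 31, February 2028 29, March 31, April 30, May 31
Days into June 2028: 25
Total = 1 + 30 + 31 + 31 + 29 + 31 + 30 + 31 + 25 = 239 days

239 days


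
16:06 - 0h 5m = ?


16:01

Start: 966 minutes from midnight
Subtract: 5 minutes
Remaining: 966 - 5 = 961
Hours: 16, Minutes: 1


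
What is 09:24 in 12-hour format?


9:24 AM

Hour: 9
9 < 12 → AM


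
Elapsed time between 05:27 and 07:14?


End time in minutes: 7×60 + 14 = 434
Start time in minutes: 5×60 + 27 = 327
Difference = 434 - 327 = 107 minutes
= 1 hours 47 minutes

1h 47m


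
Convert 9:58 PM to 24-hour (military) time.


21:58

Input: 9:58 PM
PM: 9 + 12 = 21


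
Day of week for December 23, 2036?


Zeller's congruence:
q=23, m=12, k=36, j=20
h = (23 + ⌊13×13/5⌋ + 36 + ⌊36/4⌋ + ⌊20/4⌋ - 2×20) mod 7
= (23 + 33 + 36 + 9 + 5 - 40) mod 7
= 66 mod 7 = 3
h=3 → Tuesday

Tuesday


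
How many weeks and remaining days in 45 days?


Weeks: 45 ÷ 7 = 6 remainder 3

6 weeks 3 days


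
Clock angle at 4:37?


83.5°

Hour hand = 4×30 + 37×0.5 = 138.5°
Minute hand = 37×6 = 222°
Difference = |138.5 - 222| = 83.5°


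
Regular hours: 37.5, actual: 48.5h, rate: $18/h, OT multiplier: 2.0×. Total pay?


$1071.00

Regular: 37.5h × $18 = $675.00
Overtime: 48.5 - 37.5 = 11.0h
OT pay: 11.0h × $18 × 2.0 = $396.00
Total = $675.00 + $396.00 = $1071.00


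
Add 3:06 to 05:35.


Start: 335 minutes from midnight
Add: 186 minutes
Total: 521 minutes
Hours: 521 ÷ 60 = 8 remainder 41

08:41


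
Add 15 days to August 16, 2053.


Start: August 16, 2053
Add 15 days
August 16 + 15 = August 31, 2053

August 31, 2053


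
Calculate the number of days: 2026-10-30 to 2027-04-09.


161 days

From October 30, 2026 to April 9, 2027
Rest of October 2026: 31 - 30 = 1
Full months: November 30, December 31, January 31, February 2027 28, March 31
Days into April 2027: 9
Total = 1 + 30 + 31 + 31 + 28 + 31 + 9 = 161 days


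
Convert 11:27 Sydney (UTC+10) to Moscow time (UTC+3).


Time difference = UTC+3 - UTC+10 = -7 hours
New hour = (11 -7) mod 24
= 4 mod 24 = 4
Minutes unchanged → 04:27

04:27


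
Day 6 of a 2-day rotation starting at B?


Shifts: A, B
Start: B (index 1)
Day 6: (1 + 6 - 1) mod 2
= 6 mod 2
= 0
Index 0 → shift A

Shift A


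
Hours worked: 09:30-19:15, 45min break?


Total time = (19×60+15) - (9×60+30)
= 1155 - 570 = 585 min
Minus break: 585 - 45 = 540 min
= 9h 0m

9h 0m (540 minutes)


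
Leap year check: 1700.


No

Rules: divisible by 4 AND (not by 100 OR by 400)
1700 ÷ 4 = 425 exactly → divisible by 4
1700 ÷ 100 = 17 exactly → divisible by 100
1700 ÷ 400 = 4 remainder 100 → not divisible by 400
Divisible by 100 but not by 400 → not a leap year


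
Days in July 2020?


31 days

Month: July (month 7)
July has 31 days


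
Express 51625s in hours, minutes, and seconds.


Hours: 51625 ÷ 3600 = 14 remainder 1225
Minutes: 1225 ÷ 60 = 20 remainder 25
Seconds: 25

14h 20m 25s


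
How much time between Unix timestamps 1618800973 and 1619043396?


242423 seconds (67.3 hours / 2.81 days)

Difference = 1619043396 - 1618800973 = 242423 seconds
In hours: 242423 / 3600 ≈ 67.3
In days: 242423 / 86400 ≈ 2.81


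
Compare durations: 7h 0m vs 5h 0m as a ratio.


7:5 (1.40)

Duration 1: 420 minutes
Duration 2: 300 minutes
Ratio = 420:300
GCD = 60
Simplified = 7:5
As a decimal: 7/5 = 1.40


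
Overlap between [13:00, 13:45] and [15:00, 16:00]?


0 minutes

Meeting A: 780-825 (in minutes from midnight)
Meeting B: 900-960
Overlap start = max(780, 900) = 900
Overlap end = min(825, 960) = 825
Overlap = max(0, 825 - 900) = 0 min


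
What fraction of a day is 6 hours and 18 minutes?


Total minutes: 6×60 + 18 = 378
Day = 24×60 = 1440 minutes
Fraction = 378/1440 = 0.2625
As a percentage: 378/1440 × 100 = 26.25%

0.2625 (26.25%)


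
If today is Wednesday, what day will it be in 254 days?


Start: Wednesday (index 2)
(2 + 254) mod 7
= 256 mod 7
= 4
Index 4 → Friday

Friday


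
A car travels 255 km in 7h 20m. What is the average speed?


34.8 km/h

Distance: 255 km
Time: 7h 20m = 440 min = 440/60 = 22/3 hours
Speed = 255 ÷ (22/3) = 255 × 3 / 22 = 765/22 ≈ 34.8 km/h


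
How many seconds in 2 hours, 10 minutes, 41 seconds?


Hours: 2 × 3600 = 7200
Minutes: 10 × 60 = 600
Seconds: 41
Total = 7200 + 600 + 41 = 7841

7841 seconds


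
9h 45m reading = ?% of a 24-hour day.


40.6%

Time: 585 minutes
Day: 1440 minutes
Percentage = (585/1440) × 100 ≈ 40.6%


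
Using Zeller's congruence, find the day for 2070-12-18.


Zeller's congruence:
q=18, m=12, k=70, j=20
h = (18 + ⌊13×13/5⌋ + 70 + ⌊70/4⌋ + ⌊20/4⌋ - 2×20) mod 7
= (18 + 33 + 70 + 17 + 5 - 40) mod 7
= 103 mod 7 = 5
h=5 → Thursday

Thursday


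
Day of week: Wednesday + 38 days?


Saturday

Start: Wednesday (index 2)
(2 + 38) mod 7
= 40 mod 7
= 5
Index 5 → Saturday


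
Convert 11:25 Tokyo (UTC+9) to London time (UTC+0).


Time difference = UTC+0 - UTC+9 = -9 hours
New hour = (11 -9) mod 24
= 2 mod 24 = 2
Minutes unchanged → 02:25

02:25


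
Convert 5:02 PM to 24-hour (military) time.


Input: 5:02 PM
PM: 5 + 12 = 17

17:02


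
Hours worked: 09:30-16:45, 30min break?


6h 45m (405 minutes)

Total time = (16×60+45) - (9×60+30)
= 1005 - 570 = 435 min
Minus break: 435 - 30 = 405 min
= 6h 45m


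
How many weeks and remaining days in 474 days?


Weeks: 474 ÷ 7 = 67 remainder 5

67 weeks 5 days


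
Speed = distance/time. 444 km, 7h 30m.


Distance: 444 km
Time: 7h 30m = 450 min = 450/60 = 15/2 hours
Speed = 444 ÷ (15/2) = 444 × 2 / 15 = 888/15 = 59.2 km/h

59.2 km/h


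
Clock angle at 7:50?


Hour hand = 7×30 + 50×0.5 = 235.0°
Minute hand = 50×6 = 300°
Difference = |235.0 - 300| = 65.0°

65.0°


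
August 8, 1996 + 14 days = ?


August 22, 1996

Start: August 8, 1996
Add 14 days
August 8 + 14 = August 22, 1996


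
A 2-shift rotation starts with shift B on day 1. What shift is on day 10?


Shift A

Shifts: A, B
Start: B (index 1)
Day 10: (1 + 10 - 1) mod 2
= 10 mod 2
= 0
Index 0 → shift A


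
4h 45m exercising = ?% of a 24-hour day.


Time: 285 minutes
Day: 1440 minutes
Percentage = (285/1440) × 100 ≈ 19.8%

19.8%


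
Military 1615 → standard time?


4:15 PM

Hour: 16
16 - 12 = 4 → PM


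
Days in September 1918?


Month: September (month 9)
September has 30 days

30 days


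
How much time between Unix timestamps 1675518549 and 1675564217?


Difference = 1675564217 - 1675518549 = 45668 seconds
In hours: 45668 / 3600 ≈ 12.7
In days: 45668 / 86400 ≈ 0.53

45668 seconds (12.7 hours / 0.53 days)


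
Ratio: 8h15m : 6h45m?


Duration 1: 495 minutes
Duration 2: 405 minutes
Ratio = 495:405
GCD = 45
Simplified = 11:9
As a decimal: 11/9 ≈ 1.22

11:9 (1.22)


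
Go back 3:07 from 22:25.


Start: 1345 minutes from midnight
Subtract: 187 minutes
Remaining: 1345 - 187 = 1158
Hours: 19, Minutes: 18

19:18


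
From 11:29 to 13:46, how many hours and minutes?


2h 17m

End time in minutes: 13×60 + 46 = 826
Start time in minutes: 11×60 + 29 = 689
Difference = 826 - 689 = 137 minutes
= 2 hours 17 minutes


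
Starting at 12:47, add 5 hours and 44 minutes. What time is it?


Start: 767 minutes from midnight
Add: 344 minutes
Total: 1111 minutes
Hours: 1111 ÷ 60 = 18 remainder 31

18:31


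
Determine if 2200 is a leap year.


Rules: divisible by 4 AND (not by 100 OR by 400)
2200 ÷ 4 = 550 exactly → divisible by 4
2200 ÷ 100 = 22 exactly → divisible by 100
2200 ÷ 400 = 5 remainder 200 → not divisible by 400
Divisible by 100 but not by 400 → not a leap year

No


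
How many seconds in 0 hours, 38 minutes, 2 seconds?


Hours: 0 × 3600 = 0
Minutes: 38 × 60 = 2280
Seconds: 2
Total = 0 + 2280 + 2 = 2282

2282 seconds


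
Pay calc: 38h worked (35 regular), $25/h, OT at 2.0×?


Regular: 35h × $25 = $875.00
Overtime: 38 - 35 = 3h
OT pay: 3h × $25 × 2.0 = $150.00
Total = $875.00 + $150.00 = $1025.00

$1025.00


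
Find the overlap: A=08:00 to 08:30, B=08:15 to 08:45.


15 minutes

Meeting A: 480-510 (in minutes from midnight)
Meeting B: 495-525
Overlap start = max(480, 495) = 495
Overlap end = min(510, 525) = 510
Overlap = max(0, 510 - 495) = 15 min


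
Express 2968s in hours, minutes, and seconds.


0h 49m 28s

Hours: 2968 ÷ 3600 = 0 remainder 2968
Minutes: 2968 ÷ 60 = 49 remainder 28
Seconds: 28


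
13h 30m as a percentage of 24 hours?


Total minutes: 13×60 + 30 = 810
Day = 24×60 = 1440 minutes
Fraction = 810/1440 = 0.5625
As a percentage: 810/1440 × 100 = 56.25%

0.5625 (56.25%)


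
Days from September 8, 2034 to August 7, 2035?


From September 8, 2034 to August 7, 2035
Rest of September 2034: 30 - 8 = 22
Full months: October 31, November 30, December 31, January 31, February 2035 28, March 31, April 30, May 31, June 30, July 31
Days into August 2035: 7
Total = 22 + 31 + 30 + 31 + 31 + 28 + 31 + 30 + 31 + 30 + 31 + 7 = 333 days

333 days


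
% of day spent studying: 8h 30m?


35.4%

Time: 510 minutes
Day: 1440 minutes
Percentage = (510/1440) × 100 ≈ 35.4%


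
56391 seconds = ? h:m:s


15h 39m 51s

Hours: 56391 ÷ 3600 = 15 remainder 2391
Minutes: 2391 ÷ 60 = 39 remainder 51
Seconds: 51


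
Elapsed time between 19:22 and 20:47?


1h 25m

End time in minutes: 20×60 + 47 = 1247
Start time in minutes: 19×60 + 22 = 1162
Difference = 1247 - 1162 = 85 minutes
= 1 hours 25 minutes


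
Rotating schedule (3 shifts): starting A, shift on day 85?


Shifts: A, B, C
Start: A (index 0)
Day 85: (0 + 85 - 1) mod 3
= 84 mod 3
= 0
Index 0 → shift A

Shift A


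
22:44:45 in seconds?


Hours: 22 × 3600 = 79200
Minutes: 44 × 60 = 2640
Seconds: 45
Total = 79200 + 2640 + 45 = 81885

81885 seconds


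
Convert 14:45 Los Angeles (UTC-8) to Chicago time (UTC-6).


Time difference = UTC-6 - UTC-8 = +2 hours
New hour = (14 + 2) mod 24
= 16 mod 24 = 16
Minutes unchanged → 16:45

16:45


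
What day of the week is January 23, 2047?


Zeller's congruence:
q=23, m=13, k=46, j=20
h = (23 + ⌊13×14/5⌋ + 46 + ⌊46/4⌋ + ⌊20/4⌋ - 2×20) mod 7
= (23 + 36 + 46 + 11 + 5 - 40) mod 7
= 81 mod 7 = 4
h=4 → Wednesday

Wednesday


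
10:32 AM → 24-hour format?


Input: 10:32 AM
AM hour stays: 10

10:32


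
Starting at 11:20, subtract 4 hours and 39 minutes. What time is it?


Start: 680 minutes from midnight
Subtract: 279 minutes
Remaining: 680 - 279 = 401
Hours: 6, Minutes: 41

06:41


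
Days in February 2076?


29 days

Month: February (month 2)
February: 28 or 29 (leap year)
2076 leap year? Yes


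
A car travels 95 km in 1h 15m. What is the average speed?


Distance: 95 km
Time: 1h 15m = 75 min = 75/60 = 5/4 hours
Speed = 95 ÷ (5/4) = 95 × 4 / 5 = 380/5 = 76.0 km/h

76.0 km/h


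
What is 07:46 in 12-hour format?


Hour: 7
7 < 12 → AM

7:46 AM


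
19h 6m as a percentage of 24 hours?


0.7958 (79.58%)

Total minutes: 19×60 + 6 = 1146
Day = 24×60 = 1440 minutes
Fraction = 1146/1440 ≈ 0.7958
As a percentage: 1146/1440 × 100 ≈ 79.58%


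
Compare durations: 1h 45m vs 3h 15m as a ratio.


7:13 (0.54)

Duration 1: 105 minutes
Duration 2: 195 minutes
Ratio = 105:195
GCD = 15
Simplified = 7:13
As a decimal: 7/13 ≈ 0.54


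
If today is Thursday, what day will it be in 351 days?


Friday

Start: Thursday (index 3)
(3 + 351) mod 7
= 354 mod 7
= 4
Index 4 → Friday


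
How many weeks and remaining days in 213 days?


30 weeks 3 days

Weeks: 213 ÷ 7 = 30 remainder 3


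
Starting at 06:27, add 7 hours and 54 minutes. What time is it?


Start: 387 minutes from midnight
Add: 474 minutes
Total: 861 minutes
Hours: 861 ÷ 60 = 14 remainder 21

14:21


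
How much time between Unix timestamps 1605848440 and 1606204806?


Difference = 1606204806 - 1605848440 = 356366 seconds
In hours: 356366 / 3600 ≈ 99.0
In days: 356366 / 86400 ≈ 4.12

356366 seconds (99.0 hours / 4.12 days)


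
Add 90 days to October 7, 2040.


January 5, 2041

Start: October 7, 2040
Add 90 days
October 7 → November 1: 31 - 7 + 1 = 25 days (90 - 25 = 65 left)
November 1 → December 1: 30 - 1 + 1 = 30 days (65 - 30 = 35 left)
December 1 → January 1: 31 - 1 + 1 = 31 days (35 - 31 = 4 left)
January 1 + 4 = January 5, 2041


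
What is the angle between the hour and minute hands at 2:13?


11.5°

Hour hand = 2×30 + 13×0.5 = 66.5°
Minute hand = 13×6 = 78°
Difference = |66.5 - 78| = 11.5°


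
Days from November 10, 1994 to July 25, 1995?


From November 10, 1994 to July 25, 1995
Rest of November 1994: 30 - 10 = 20
Full months: December 31, January 31, February 1995 28, March 31, April 30, May 31, June 30
Days into July 1995: 25
Total = 20 + 31 + 31 + 28 + 31 + 30 + 31 + 30 + 25 = 257 days

257 days


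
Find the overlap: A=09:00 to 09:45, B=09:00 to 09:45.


45 minutes

Meeting A: 540-585 (in minutes from midnight)
Meeting B: 540-585
Overlap start = max(540, 540) = 540
Overlap end = min(585, 585) = 585
Overlap = max(0, 585 - 540) = 45 min


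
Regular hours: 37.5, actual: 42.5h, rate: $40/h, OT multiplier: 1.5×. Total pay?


Regular: 37.5h × $40 = $1500.00
Overtime: 42.5 - 37.5 = 5.0h
OT pay: 5.0h × $40 × 1.5 = $300.00
Total = $1500.00 + $300.00 = $1800.00

$1800.00


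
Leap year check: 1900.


Rules: divisible by 4 AND (not by 100 OR by 400)
1900 ÷ 4 = 475 exactly → divisible by 4
1900 ÷ 100 = 19 exactly → divisible by 100
1900 ÷ 400 = 4 remainder 300 → not divisible by 400
Divisible by 100 but not by 400 → not a leap year

No


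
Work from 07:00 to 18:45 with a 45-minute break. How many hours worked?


11h 0m (660 minutes)

Total time = (18×60+45) - (7×60+0)
= 1125 - 420 = 705 min
Minus break: 705 - 45 = 660 min
= 11h 0m


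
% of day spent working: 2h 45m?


Time: 165 minutes
Day: 1440 minutes
Percentage = (165/1440) × 100 ≈ 11.5%

11.5%


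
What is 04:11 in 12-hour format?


Hour: 4
4 < 12 → AM

4:11 AM


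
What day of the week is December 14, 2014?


Sunday

Zeller's congruence:
q=14, m=12, k=14, j=20
h = (14 + ⌊13×13/5⌋ + 14 + ⌊14/4⌋ + ⌊20/4⌋ - 2×20) mod 7
= (14 + 33 + 14 + 3 + 5 - 40) mod 7
= 29 mod 7 = 1
h=1 → Sunday


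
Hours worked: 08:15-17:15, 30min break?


8h 30m (510 minutes)

Total time = (17×60+15) - (8×60+15)
= 1035 - 495 = 540 min
Minus break: 540 - 30 = 510 min
= 8h 30m


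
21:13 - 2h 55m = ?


Start: 1273 minutes from midnight
Subtract: 175 minutes
Remaining: 1273 - 175 = 1098
Hours: 18, Minutes: 18

18:18


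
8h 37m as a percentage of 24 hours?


0.3590 (35.90%)

Total minutes: 8×60 + 37 = 517
Day = 24×60 = 1440 minutes
Fraction = 517/1440 ≈ 0.3590
As a percentage: 517/1440 × 100 ≈ 35.90%


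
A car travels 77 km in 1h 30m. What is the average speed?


Distance: 77 km
Time: 1h 30m = 90 min = 90/60 = 3/2 hours
Speed = 77 ÷ (3/2) = 77 × 2 / 3 = 154/3 ≈ 51.3 km/h

51.3 km/h


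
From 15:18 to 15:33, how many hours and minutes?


0h 15m

End time in minutes: 15×60 + 33 = 933
Start time in minutes: 15×60 + 18 = 918
Difference = 933 - 918 = 15 minutes
= 0 hours 15 minutes


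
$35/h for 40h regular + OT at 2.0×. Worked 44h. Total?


$1680.00

Regular: 40h × $35 = $1400.00
Overtime: 44 - 40 = 4h
OT pay: 4h × $35 × 2.0 = $280.00
Total = $1400.00 + $280.00 = $1680.00


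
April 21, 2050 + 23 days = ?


May 14, 2050

Start: April 21, 2050
Add 23 days
April 21 → May 1: 30 - 21 + 1 = 10 days (23 - 10 = 13 left)
May 1 + 13 = May 14, 2050


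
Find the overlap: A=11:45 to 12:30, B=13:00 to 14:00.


0 minutes

Meeting A: 705-750 (in minutes from midnight)
Meeting B: 780-840
Overlap start = max(705, 780) = 780
Overlap end = min(750, 840) = 750
Overlap = max(0, 750 - 780) = 0 min


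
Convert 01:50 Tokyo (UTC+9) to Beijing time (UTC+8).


Time difference = UTC+8 - UTC+9 = -1 hours
New hour = (1 -1) mod 24
= 0 mod 24 = 0
Minutes unchanged → 00:50

00:50


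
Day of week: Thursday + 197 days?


Friday

Start: Thursday (index 3)
(3 + 197) mod 7
= 200 mod 7
= 4
Index 4 → Friday


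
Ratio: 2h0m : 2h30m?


4:5 (0.80)

Duration 1: 120 minutes
Duration 2: 150 minutes
Ratio = 120:150
GCD = 30
Simplified = 4:5
As a decimal: 4/5 = 0.80


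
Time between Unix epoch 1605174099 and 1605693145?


Difference = 1605693145 - 1605174099 = 519046 seconds
In hours: 519046 / 3600 ≈ 144.2
In days: 519046 / 86400 ≈ 6.01

519046 seconds (144.2 hours / 6.01 days)


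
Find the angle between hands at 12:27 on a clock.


148.5°

Hour hand (12 ≡ 0 on the dial): 0×30 + 27×0.5 = 13.5°
Minute hand = 27×6 = 162°
Difference = |13.5 - 162| = 148.5°


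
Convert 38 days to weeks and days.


Weeks: 38 ÷ 7 = 5 remainder 3

5 weeks 3 days


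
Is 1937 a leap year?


Rules: divisible by 4 AND (not by 100 OR by 400)
1937 ÷ 4 = 484 remainder 1 → not divisible by 4
Not divisible by 4 → not a leap year

No


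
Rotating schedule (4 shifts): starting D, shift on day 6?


Shift A

Shifts: A, B, C, D
Start: D (index 3)
Day 6: (3 + 6 - 1) mod 4
= 8 mod 4
= 0
Index 0 → shift A


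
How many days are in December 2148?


Month: December (month 12)
December has 31 days

31 days


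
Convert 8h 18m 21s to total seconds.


Hours: 8 × 3600 = 28800
Minutes: 18 × 60 = 1080
Seconds: 21
Total = 28800 + 1080 + 21 = 29901

29901 seconds


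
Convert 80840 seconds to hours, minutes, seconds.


Hours: 80840 ÷ 3600 = 22 remainder 1640
Minutes: 1640 ÷ 60 = 27 remainder 20
Seconds: 20

22h 27m 20s


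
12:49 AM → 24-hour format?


Input: 12:49 AM
12 AM → 00 (midnight)

00:49


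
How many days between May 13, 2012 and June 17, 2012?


From May 13, 2012 to June 17, 2012
Rest of May 2012: 31 - 13 = 18
Days into June 2012: 17
Total = 18 + 17 = 35 days

35 days


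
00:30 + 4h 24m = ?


Start: 30 minutes from midnight
Add: 264 minutes
Total: 294 minutes
Hours: 294 ÷ 60 = 4 remainder 54

04:54


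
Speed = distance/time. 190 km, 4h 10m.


Distance: 190 km
Time: 4h 10m = 250 min = 250/60 = 25/6 hours
Speed = 190 ÷ (25/6) = 190 × 6 / 25 = 1140/25 = 45.6 km/h

45.6 km/h


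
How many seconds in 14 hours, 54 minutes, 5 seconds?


Hours: 14 × 3600 = 50400
Minutes: 54 × 60 = 3240
Seconds: 5
Total = 50400 + 3240 + 5 = 53645

53645 seconds


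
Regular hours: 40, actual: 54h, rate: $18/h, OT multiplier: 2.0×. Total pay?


$1224.00

Regular: 40h × $18 = $720.00
Overtime: 54 - 40 = 14h
OT pay: 14h × $18 × 2.0 = $504.00
Total = $720.00 + $504.00 = $1224.00


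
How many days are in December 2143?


31 days

Month: December (month 12)
December has 31 days


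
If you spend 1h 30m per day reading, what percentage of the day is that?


6.3%

Time: 90 minutes
Day: 1440 minutes
Percentage = (90/1440) × 100 ≈ 6.3%


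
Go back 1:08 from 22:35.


Start: 1355 minutes from midnight
Subtract: 68 minutes
Remaining: 1355 - 68 = 1287
Hours: 21, Minutes: 27

21:27


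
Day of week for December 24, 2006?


Sunday

Zeller's congruence:
q=24, m=12, k=6, j=20
h = (24 + ⌊13×13/5⌋ + 6 + ⌊6/4⌋ + ⌊20/4⌋ - 2×20) mod 7
= (24 + 33 + 6 + 1 + 5 - 40) mod 7
= 29 mod 7 = 1
h=1 → Sunday


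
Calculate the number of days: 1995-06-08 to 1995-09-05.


89 days

From June 8, 1995 to September 5, 1995
Rest of June 1995: 30 - 8 = 22
Full months: July 31, August 31
Days into September 1995: 5
Total = 22 + 31 + 31 + 5 = 89 days


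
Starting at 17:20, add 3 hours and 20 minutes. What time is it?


Start: 1040 minutes from midnight
Add: 200 minutes
Total: 1240 minutes
Hours: 1240 ÷ 60 = 20 remainder 40

20:40


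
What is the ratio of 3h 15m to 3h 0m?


13:12 (1.08)

Duration 1: 195 minutes
Duration 2: 180 minutes
Ratio = 195:180
GCD = 15
Simplified = 13:12
As a decimal: 13/12 ≈ 1.08


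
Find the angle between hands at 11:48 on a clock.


66.0°

Hour hand = 11×30 + 48×0.5 = 354.0°
Minute hand = 48×6 = 288°
Difference = |354.0 - 288| = 66.0°


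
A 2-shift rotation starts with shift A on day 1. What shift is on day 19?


Shift A

Shifts: A, B
Start: A (index 0)
Day 19: (0 + 19 - 1) mod 2
= 18 mod 2
= 0
Index 0 → shift A


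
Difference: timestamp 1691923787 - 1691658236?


Difference = 1691923787 - 1691658236 = 265551 seconds
In hours: 265551 / 3600 ≈ 73.8
In days: 265551 / 86400 ≈ 3.07

265551 seconds (73.8 hours / 3.07 days)


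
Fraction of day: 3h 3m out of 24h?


0.1271 (12.71%)

Total minutes: 3×60 + 3 = 183
Day = 24×60 = 1440 minutes
Fraction = 183/1440 ≈ 0.1271
As a percentage: 183/1440 × 100 ≈ 12.71%


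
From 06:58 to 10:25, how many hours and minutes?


3h 27m

End time in minutes: 10×60 + 25 = 625
Start time in minutes: 6×60 + 58 = 418
Difference = 625 - 418 = 207 minutes
= 3 hours 27 minutes


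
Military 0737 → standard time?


7:37 AM

Hour: 7
7 < 12 → AM


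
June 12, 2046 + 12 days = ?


June 24, 2046

Start: June 12, 2046
Add 12 days
June 12 + 12 = June 24, 2046


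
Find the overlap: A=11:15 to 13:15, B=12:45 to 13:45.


Meeting A: 675-795 (in minutes from midnight)
Meeting B: 765-825
Overlap start = max(675, 765) = 765
Overlap end = min(795, 825) = 795
Overlap = max(0, 795 - 765) = 30 min

30 minutes


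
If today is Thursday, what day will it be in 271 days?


Tuesday

Start: Thursday (index 3)
(3 + 271) mod 7
= 274 mod 7
= 1
Index 1 → Tuesday


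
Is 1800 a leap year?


Rules: divisible by 4 AND (not by 100 OR by 400)
1800 ÷ 4 = 450 exactly → divisible by 4
1800 ÷ 100 = 18 exactly → divisible by 100
1800 ÷ 400 = 4 remainder 200 → not divisible by 400
Divisible by 100 but not by 400 → not a leap year

No


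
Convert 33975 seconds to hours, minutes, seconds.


Hours: 33975 ÷ 3600 = 9 remainder 1575
Minutes: 1575 ÷ 60 = 26 remainder 15
Seconds: 15

9h 26m 15s


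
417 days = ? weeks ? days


Weeks: 417 ÷ 7 = 59 remainder 4

59 weeks 4 days


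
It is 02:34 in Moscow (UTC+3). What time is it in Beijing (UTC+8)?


07:34

Time difference = UTC+8 - UTC+3 = +5 hours
New hour = (2 + 5) mod 24
= 7 mod 24 = 7
Minutes unchanged → 07:34


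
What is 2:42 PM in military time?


14:42

Input: 2:42 PM
PM: 2 + 12 = 14


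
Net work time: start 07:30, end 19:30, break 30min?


Total time = (19×60+30) - (7×60+30)
= 1170 - 450 = 720 min
Minus break: 720 - 30 = 690 min
= 11h 30m

11h 30m (690 minutes)


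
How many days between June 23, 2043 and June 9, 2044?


From June 23, 2043 to June 9, 2044
Rest of June 2043: 30 - 23 = 7
Full months: July 31, August 31, September 30, October 31, November 30, December 31, January 31, February 2044 29, March 31, April 30, May 31
Days into June 2044: 9
Total = 7 + 31 + 31 + 30 + 31 + 30 + 31 + 31 + 29 + 31 + 30 + 31 + 9 = 352 days

352 days


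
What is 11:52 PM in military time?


23:52

Input: 11:52 PM
PM: 11 + 12 = 23


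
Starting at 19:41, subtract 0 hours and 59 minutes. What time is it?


Start: 1181 minutes from midnight
Subtract: 59 minutes
Remaining: 1181 - 59 = 1122
Hours: 18, Minutes: 42

18:42


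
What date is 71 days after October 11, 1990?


December 21, 1990

Start: October 11, 1990
Add 71 days
October 11 → November 1: 31 - 11 + 1 = 21 days (71 - 21 = 50 left)
November 1 → December 1: 30 - 1 + 1 = 30 days (50 - 30 = 20 left)
December 1 + 20 = December 21, 1990


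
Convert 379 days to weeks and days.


Weeks: 379 ÷ 7 = 54 remainder 1

54 weeks 1 days


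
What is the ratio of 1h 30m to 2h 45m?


Duration 1: 90 minutes
Duration 2: 165 minutes
Ratio = 90:165
GCD = 15
Simplified = 6:11
As a decimal: 6/11 ≈ 0.55

6:11 (0.55)


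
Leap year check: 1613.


Rules: divisible by 4 AND (not by 100 OR by 400)
1613 ÷ 4 = 403 remainder 1 → not divisible by 4
Not divisible by 4 → not a leap year

No


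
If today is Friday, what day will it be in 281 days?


Start: Friday (index 4)
(4 + 281) mod 7
= 285 mod 7
= 5
Index 5 → Saturday

Saturday


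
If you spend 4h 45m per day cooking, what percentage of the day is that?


Time: 285 minutes
Day: 1440 minutes
Percentage = (285/1440) × 100 ≈ 19.8%

19.8%


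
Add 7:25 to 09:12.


Start: 552 minutes from midnight
Add: 445 minutes
Total: 997 minutes
Hours: 997 ÷ 60 = 16 remainder 37

16:37


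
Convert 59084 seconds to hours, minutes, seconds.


16h 24m 44s

Hours: 59084 ÷ 3600 = 16 remainder 1484
Minutes: 1484 ÷ 60 = 24 remainder 44
Seconds: 44


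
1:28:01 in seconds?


Hours: 1 × 3600 = 3600
Minutes: 28 × 60 = 1680
Seconds: 1
Total = 3600 + 1680 + 1 = 5281

5281 seconds


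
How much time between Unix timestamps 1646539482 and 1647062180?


Difference = 1647062180 - 1646539482 = 522698 seconds
In hours: 522698 / 3600 ≈ 145.2
In days: 522698 / 86400 ≈ 6.05

522698 seconds (145.2 hours / 6.05 days)


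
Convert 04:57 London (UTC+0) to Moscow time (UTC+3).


07:57

Time difference = UTC+3 - UTC+0 = +3 hours
New hour = (4 + 3) mod 24
= 7 mod 24 = 7
Minutes unchanged → 07:57


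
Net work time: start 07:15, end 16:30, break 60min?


Total time = (16×60+30) - (7×60+15)
= 990 - 435 = 555 min
Minus break: 555 - 60 = 495 min
= 8h 15m

8h 15m (495 minutes)


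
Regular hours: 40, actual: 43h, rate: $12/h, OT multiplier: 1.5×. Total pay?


$534.00

Regular: 40h × $12 = $480.00
Overtime: 43 - 40 = 3h
OT pay: 3h × $12 × 1.5 = $54.00
Total = $480.00 + $54.00 = $534.00


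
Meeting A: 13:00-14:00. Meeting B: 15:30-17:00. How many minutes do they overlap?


0 minutes

Meeting A: 780-840 (in minutes from midnight)
Meeting B: 930-1020
Overlap start = max(780, 930) = 930
Overlap end = min(840, 1020) = 840
Overlap = max(0, 840 - 930) = 0 min


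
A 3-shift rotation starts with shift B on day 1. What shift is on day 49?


Shifts: A, B, C
Start: B (index 1)
Day 49: (1 + 49 - 1) mod 3
= 49 mod 3
= 1
Index 1 → shift B

Shift B


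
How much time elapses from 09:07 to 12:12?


End time in minutes: 12×60 + 12 = 732
Start time in minutes: 9×60 + 7 = 547
Difference = 732 - 547 = 185 minutes
= 3 hours 5 minutes

3h 5m


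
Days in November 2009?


30 days

Month: November (month 11)
November has 30 days


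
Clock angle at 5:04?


128.0°

Hour hand = 5×30 + 4×0.5 = 152.0°
Minute hand = 4×6 = 24°
Difference = |152.0 - 24| = 128.0°


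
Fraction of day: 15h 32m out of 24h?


0.6472 (64.72%)

Total minutes: 15×60 + 32 = 932
Day = 24×60 = 1440 minutes
Fraction = 932/1440 ≈ 0.6472
As a percentage: 932/1440 × 100 ≈ 64.72%


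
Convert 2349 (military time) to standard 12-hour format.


Hour: 23
23 - 12 = 11 → PM

11:49 PM


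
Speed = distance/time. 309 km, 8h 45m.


35.3 km/h

Distance: 309 km
Time: 8h 45m = 525 min = 525/60 = 35/4 hours
Speed = 309 ÷ (35/4) = 309 × 4 / 35 = 1236/35 ≈ 35.3 km/h


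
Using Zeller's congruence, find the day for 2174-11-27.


Sunday

Zeller's congruence:
q=27, m=11, k=74, j=21
h = (27 + ⌊13×12/5⌋ + 74 + ⌊74/4⌋ + ⌊21/4⌋ - 2×21) mod 7
= (27 + 31 + 74 + 18 + 5 - 42) mod 7
= 113 mod 7 = 1
h=1 → Sunday


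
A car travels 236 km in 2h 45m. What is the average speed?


85.8 km/h

Distance: 236 km
Time: 2h 45m = 165 min = 165/60 = 11/4 hours
Speed = 236 ÷ (11/4) = 236 × 4 / 11 = 944/11 ≈ 85.8 km/h


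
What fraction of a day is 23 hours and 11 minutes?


Total minutes: 23×60 + 11 = 1391
Day = 24×60 = 1440 minutes
Fraction = 1391/1440 ≈ 0.9660
As a percentage: 1391/1440 × 100 ≈ 96.60%

0.9660 (96.60%)


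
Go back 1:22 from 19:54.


Start: 1194 minutes from midnight
Subtract: 82 minutes
Remaining: 1194 - 82 = 1112
Hours: 18, Minutes: 32

18:32


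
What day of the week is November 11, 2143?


Zeller's congruence:
q=11, m=11, k=43, j=21
h = (11 + ⌊13×12/5⌋ + 43 + ⌊43/4⌋ + ⌊21/4⌋ - 2×21) mod 7
= (11 + 31 + 43 + 10 + 5 - 42) mod 7
= 58 mod 7 = 2
h=2 → Monday

Monday


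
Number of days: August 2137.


31 days

Month: August (month 8)
August has 31 days


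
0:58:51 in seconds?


3531 seconds

Hours: 0 × 3600 = 0
Minutes: 58 × 60 = 3480
Seconds: 51
Total = 0 + 3480 + 51 = 3531


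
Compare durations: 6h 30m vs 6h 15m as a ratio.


26:25 (1.04)

Duration 1: 390 minutes
Duration 2: 375 minutes
Ratio = 390:375
GCD = 15
Simplified = 26:25
As a decimal: 26/25 = 1.04


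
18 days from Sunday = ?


Thursday

Start: Sunday (index 6)
(6 + 18) mod 7
= 24 mod 7
= 3
Index 3 → Thursday


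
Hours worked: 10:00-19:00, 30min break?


Total time = (19×60+0) - (10×60+0)
= 1140 - 600 = 540 min
Minus break: 540 - 30 = 510 min
= 8h 30m

8h 30m (510 minutes)


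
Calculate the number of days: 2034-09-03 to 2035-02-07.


From September 3, 2034 to February 7, 2035
Rest of September 2034: 30 - 3 = 27
Full months: October 31, November 30, December 31, January 31
Days into February 2035: 7
Total = 27 + 31 + 30 + 31 + 31 + 7 = 157 days

157 days


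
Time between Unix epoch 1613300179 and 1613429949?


Difference = 1613429949 - 1613300179 = 129770 seconds
In hours: 129770 / 3600 ≈ 36.0
In days: 129770 / 86400 ≈ 1.50

129770 seconds (36.0 hours / 1.50 days)


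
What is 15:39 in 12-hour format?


3:39 PM

Hour: 15
15 - 12 = 3 → PM


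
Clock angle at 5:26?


Hour hand = 5×30 + 26×0.5 = 163.0°
Minute hand = 26×6 = 156°
Difference = |163.0 - 156| = 7.0°

7.0°


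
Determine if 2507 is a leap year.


Rules: divisible by 4 AND (not by 100 OR by 400)
2507 ÷ 4 = 626 remainder 3 → not divisible by 4
Not divisible by 4 → not a leap year

No


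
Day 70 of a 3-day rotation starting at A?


Shifts: A, B, C
Start: A (index 0)
Day 70: (0 + 70 - 1) mod 3
= 69 mod 3
= 0
Index 0 → shift A

Shift A


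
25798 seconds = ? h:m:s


Hours: 25798 ÷ 3600 = 7 remainder 598
Minutes: 598 ÷ 60 = 9 remainder 58
Seconds: 58

7h 9m 58s


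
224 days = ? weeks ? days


Weeks: 224 ÷ 7 = 32 remainder 0

32 weeks 0 days


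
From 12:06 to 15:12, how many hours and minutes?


End time in minutes: 15×60 + 12 = 912
Start time in minutes: 12×60 + 6 = 726
Difference = 912 - 726 = 186 minutes
= 3 hours 6 minutes

3h 6m


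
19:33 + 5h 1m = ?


00:34 (next day)

Start: 1173 minutes from midnight
Add: 301 minutes
Total: 1474 minutes
Hours: 1474 ÷ 60 = 24 remainder 34
24 ≥ 24 → 24 - 24 = 0 (next day)


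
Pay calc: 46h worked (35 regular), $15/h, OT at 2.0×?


$855.00

Regular: 35h × $15 = $525.00
Overtime: 46 - 35 = 11h
OT pay: 11h × $15 × 2.0 = $330.00
Total = $525.00 + $330.00 = $855.00


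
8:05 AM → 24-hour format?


Input: 8:05 AM
AM hour stays: 8

08:05


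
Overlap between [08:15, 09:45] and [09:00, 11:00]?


Meeting A: 495-585 (in minutes from midnight)
Meeting B: 540-660
Overlap start = max(495, 540) = 540
Overlap end = min(585, 660) = 585
Overlap = max(0, 585 - 540) = 45 min

45 minutes


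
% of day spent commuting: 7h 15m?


Time: 435 minutes
Day: 1440 minutes
Percentage = (435/1440) × 100 ≈ 30.2%

30.2%


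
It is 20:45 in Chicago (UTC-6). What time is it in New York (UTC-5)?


21:45

Time difference = UTC-5 - UTC-6 = +1 hours
New hour = (20 + 1) mod 24
= 21 mod 24 = 21
Minutes unchanged → 21:45


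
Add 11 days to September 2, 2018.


Start: September 2, 2018
Add 11 days
September 2 + 11 = September 13, 2018

September 13, 2018


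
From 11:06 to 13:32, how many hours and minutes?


2h 26m

End time in minutes: 13×60 + 32 = 812
Start time in minutes: 11×60 + 6 = 666
Difference = 812 - 666 = 146 minutes
= 2 hours 26 minutes


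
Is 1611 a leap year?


Rules: divisible by 4 AND (not by 100 OR by 400)
1611 ÷ 4 = 402 remainder 3 → not divisible by 4
Not divisible by 4 → not a leap year

No


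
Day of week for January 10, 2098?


Friday

Zeller's congruence:
q=10, m=13, k=97, j=20
h = (10 + ⌊13×14/5⌋ + 97 + ⌊97/4⌋ + ⌊20/4⌋ - 2×20) mod 7
= (10 + 36 + 97 + 24 + 5 - 40) mod 7
= 132 mod 7 = 6
h=6 → Friday


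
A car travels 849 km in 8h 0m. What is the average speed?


106.1 km/h

Distance: 849 km
Time: 8 hours
Speed = 849 / 8 ≈ 106.1 km/h


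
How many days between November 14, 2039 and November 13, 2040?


From November 14, 2039 to November 13, 2040
Rest of November 2039: 30 - 14 = 16
Full months: December 31, January 31, February 2040 29, March 31, April 30, May 31, June 30, July 31, August 31, September 30, October 31
Days into November 2040: 13
Total = 16 + 31 + 31 + 29 + 31 + 30 + 31 + 30 + 31 + 31 + 30 + 31 + 13 = 365 days

365 days


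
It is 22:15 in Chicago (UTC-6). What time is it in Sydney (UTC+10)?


Time difference = UTC+10 - UTC-6 = +16 hours
New hour = (22 + 16) mod 24
= 38 mod 24 = 14
Minutes unchanged → 14:15; 38 ≥ 24 → next day

14:15 (next day)


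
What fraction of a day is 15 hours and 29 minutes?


Total minutes: 15×60 + 29 = 929
Day = 24×60 = 1440 minutes
Fraction = 929/1440 ≈ 0.6451
As a percentage: 929/1440 × 100 ≈ 64.51%

0.6451 (64.51%)


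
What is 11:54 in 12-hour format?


Hour: 11
11 < 12 → AM

11:54 AM


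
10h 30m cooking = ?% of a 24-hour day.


Time: 630 minutes
Day: 1440 minutes
Percentage = (630/1440) × 100 ≈ 43.8%

43.8%


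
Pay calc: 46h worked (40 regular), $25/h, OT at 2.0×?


Regular: 40h × $25 = $1000.00
Overtime: 46 - 40 = 6h
OT pay: 6h × $25 × 2.0 = $300.00
Total = $1000.00 + $300.00 = $1300.00

$1300.00


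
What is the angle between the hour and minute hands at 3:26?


Hour hand = 3×30 + 26×0.5 = 103.0°
Minute hand = 26×6 = 156°
Difference = |103.0 - 156| = 53.0°

53.0°


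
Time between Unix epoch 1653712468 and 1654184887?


Difference = 1654184887 - 1653712468 = 472419 seconds
In hours: 472419 / 3600 ≈ 131.2
In days: 472419 / 86400 ≈ 5.47

472419 seconds (131.2 hours / 5.47 days)


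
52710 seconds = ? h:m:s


14h 38m 30s

Hours: 52710 ÷ 3600 = 14 remainder 2310
Minutes: 2310 ÷ 60 = 38 remainder 30
Seconds: 30


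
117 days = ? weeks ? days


16 weeks 5 days

Weeks: 117 ÷ 7 = 16 remainder 5


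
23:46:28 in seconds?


Hours: 23 × 3600 = 82800
Minutes: 46 × 60 = 2760
Seconds: 28
Total = 82800 + 2760 + 28 = 85588

85588 seconds


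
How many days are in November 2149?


30 days

Month: November (month 11)
November has 30 days


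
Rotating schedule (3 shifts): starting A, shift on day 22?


Shift A

Shifts: A, B, C
Start: A (index 0)
Day 22: (0 + 22 - 1) mod 3
= 21 mod 3
= 0
Index 0 → shift A


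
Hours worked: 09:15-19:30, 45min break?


Total time = (19×60+30) - (9×60+15)
= 1170 - 555 = 615 min
Minus break: 615 - 45 = 570 min
= 9h 30m

9h 30m (570 minutes)


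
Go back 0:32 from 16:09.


15:37

Start: 969 minutes from midnight
Subtract: 32 minutes
Remaining: 969 - 32 = 937
Hours: 15, Minutes: 37


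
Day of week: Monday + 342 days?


Start: Monday (index 0)
(0 + 342) mod 7
= 342 mod 7
= 6
Index 6 → Sunday

Sunday


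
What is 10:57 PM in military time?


22:57

Input: 10:57 PM
PM: 10 + 12 = 22


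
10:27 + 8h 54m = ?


19:21

Start: 627 minutes from midnight
Add: 534 minutes
Total: 1161 minutes
Hours: 1161 ÷ 60 = 19 remainder 21


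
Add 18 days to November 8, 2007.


November 26, 2007

Start: November 8, 2007
Add 18 days
November 8 + 18 = November 26, 2007


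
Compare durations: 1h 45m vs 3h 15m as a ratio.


7:13 (0.54)

Duration 1: 105 minutes
Duration 2: 195 minutes
Ratio = 105:195
GCD = 15
Simplified = 7:13
As a decimal: 7/13 ≈ 0.54


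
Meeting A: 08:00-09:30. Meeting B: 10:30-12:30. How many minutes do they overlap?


Meeting A: 480-570 (in minutes from midnight)
Meeting B: 630-750
Overlap start = max(480, 630) = 630
Overlap end = min(570, 750) = 570
Overlap = max(0, 570 - 630) = 0 min

0 minutes


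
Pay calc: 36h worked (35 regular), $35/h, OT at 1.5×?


Regular: 35h × $35 = $1225.00
Overtime: 36 - 35 = 1h
OT pay: 1h × $35 × 1.5 = $52.50
Total = $1225.00 + $52.50 = $1277.50

$1277.50


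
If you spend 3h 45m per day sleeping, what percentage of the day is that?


15.6%

Time: 225 minutes
Day: 1440 minutes
Percentage = (225/1440) × 100 ≈ 15.6%


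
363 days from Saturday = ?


Friday

Start: Saturday (index 5)
(5 + 363) mod 7
= 368 mod 7
= 4
Index 4 → Friday


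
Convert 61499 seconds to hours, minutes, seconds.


17h 4m 59s

Hours: 61499 ÷ 3600 = 17 remainder 299
Minutes: 299 ÷ 60 = 4 remainder 59
Seconds: 59


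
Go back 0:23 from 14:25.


14:02

Start: 865 minutes from midnight
Subtract: 23 minutes
Remaining: 865 - 23 = 842
Hours: 14, Minutes: 2


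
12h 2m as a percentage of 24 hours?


0.5014 (50.14%)

Total minutes: 12×60 + 2 = 722
Day = 24×60 = 1440 minutes
Fraction = 722/1440 ≈ 0.5014
As a percentage: 722/1440 × 100 ≈ 50.14%


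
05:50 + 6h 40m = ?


12:30

Start: 350 minutes from midnight
Add: 400 minutes
Total: 750 minutes
Hours: 750 ÷ 60 = 12 remainder 30


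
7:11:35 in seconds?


25895 seconds

Hours: 7 × 3600 = 25200
Minutes: 11 × 60 = 660
Seconds: 35
Total = 25200 + 660 + 35 = 25895


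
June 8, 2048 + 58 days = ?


August 5, 2048

Start: June 8, 2048
Add 58 days
June 8 → July 1: 30 - 8 + 1 = 23 days (58 - 23 = 35 left)
July 1 → August 1: 31 - 1 + 1 = 31 days (35 - 31 = 4 left)
August 1 + 4 = August 5, 2048


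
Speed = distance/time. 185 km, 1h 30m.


Distance: 185 km
Time: 1h 30m = 90 min = 90/60 = 3/2 hours
Speed = 185 ÷ (3/2) = 185 × 2 / 3 = 370/3 ≈ 123.3 km/h

123.3 km/h


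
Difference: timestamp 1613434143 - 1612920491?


513652 seconds (142.7 hours / 5.95 days)

Difference = 1613434143 - 1612920491 = 513652 seconds
In hours: 513652 / 3600 ≈ 142.7
In days: 513652 / 86400 ≈ 5.95
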